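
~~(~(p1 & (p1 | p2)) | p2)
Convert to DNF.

~p1 | p2

~~(~(p1 & (p1 | p2)) | p2)
≡ ~(p1 & (p1 | p2)) | p2   [double negation]
≡ ~p1 | ~(p1 | p2) | p2   [De Morgan]
≡ ~p1 | (~p1 & ~p2) | p2   [De Morgan]
≡ ~p1 | p2   [simplify]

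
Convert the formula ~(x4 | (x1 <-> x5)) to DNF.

(~x4 & x1 & ~x5) | (~x4 & x5 & ~x1)

~(x4 | (x1 <-> x5))
⇔ ~(x4 | ((x1 -> x5) & (x5 -> x1)))   — eliminate <->
⇔ ~(x4 | ((~x1 | x5) & (x5 -> x1)))   — eliminate ->
⇔ ~(x4 | ((~x1 | x5) & (~x5 | x1)))   — eliminate ->
⇔ ~x4 & ~((~x1 | x5) & (~x5 | x1))   — De Morgan
⇔ ~x4 & (~(~x1 | x5) | ~(~x5 | x1))   — De Morgan
⇔ ~x4 & ((~~x1 & ~x5) | ~(~x5 | x1))   — De Morgan
⇔ ~x4 & ((x1 & ~x5) | ~(~x5 | x1))   — double negation
⇔ ~x4 & ((x1 & ~x5) | (~~x5 & ~x1))   — De Morgan
⇔ ~x4 & ((x1 & ~x5) | (x5 & ~x1))   — double negation
⇔ (~x4 & x1 & ~x5) | (~x4 & x5 & ~x1)   — distribute & over |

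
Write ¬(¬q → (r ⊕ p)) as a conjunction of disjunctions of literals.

¬q ∧ (¬r ∨ p) ∧ (¬p ∨ r)

¬(¬q → (r ⊕ p))
= ¬(¬¬q ∨ (r ⊕ p))   (eliminate →)
= ¬(¬¬q ∨ ((r ∨ p) ∧ ¬(r ∧ p)))   (expand ⊕)
= ¬¬¬q ∧ ¬((r ∨ p) ∧ ¬(r ∧ p))   (De Morgan)
= ¬q ∧ ¬((r ∨ p) ∧ ¬(r ∧ p))   (double negation)
= ¬q ∧ (¬(r ∨ p) ∨ ¬¬(r ∧ p))   (De Morgan)
= ¬q ∧ ((¬r ∧ ¬p) ∨ ¬¬(r ∧ p))   (De Morgan)
= ¬q ∧ ((¬r ∧ ¬p) ∨ (r ∧ p))   (double negation)
= ¬q ∧ (¬r ∨ r) ∧ (¬r ∨ p) ∧ (¬p ∨ r) ∧ (¬p ∨ p)   (distribute ∨ over ∧)
= ¬q ∧ (¬r ∨ p) ∧ (¬p ∨ r)   (simplify)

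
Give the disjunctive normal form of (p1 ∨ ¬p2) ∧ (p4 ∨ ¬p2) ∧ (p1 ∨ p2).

(p1 ∨ ¬p2) ∧ (p4 ∨ ¬p2) ∧ (p1 ∨ p2)
⇔ (p1 ∧ p4 ∧ p1) ∨ (p1 ∧ p4 ∧ p2) ∨ (p1 ∧ ¬p2 ∧ p1) ∨ (p1 ∧ ¬p2 ∧ p2) ∨ (¬p2 ∧ p4 ∧ p1) ∨ (¬p2 ∧ p4 ∧ p2) ∨ (¬p2 ∧ ¬p2 ∧ p1) ∨ (¬p2 ∧ ¬p2 ∧ p2)   [distribute ∧ over ∨]
⇔ (p1 ∧ p4) ∨ (p1 ∧ ¬p2)   [simplify]

(p1 ∧ p4) ∨ (p1 ∧ ¬p2)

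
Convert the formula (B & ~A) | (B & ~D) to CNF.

(B & ~A) | (B & ~D)
≡ (B | B) & (B | ~D) & (~A | B) & (~A | ~D)
≡ B & (~A | ~D)

B & (~A | ~D)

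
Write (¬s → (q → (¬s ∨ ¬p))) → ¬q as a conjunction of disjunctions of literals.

(¬s ∨ ¬q) ∧ (s ∨ ¬q) ∧ (p ∨ ¬q)

(¬s → (q → (¬s ∨ ¬p))) → ¬q
≡ ¬(¬s → (q → (¬s ∨ ¬p))) ∨ ¬q   [eliminate →]
≡ ¬(¬¬s ∨ (q → (¬s ∨ ¬p))) ∨ ¬q   [eliminate →]
≡ ¬(¬¬s ∨ ¬q ∨ ¬s ∨ ¬p) ∨ ¬q   [eliminate →]
≡ (¬¬¬s ∧ ¬¬q ∧ ¬¬s ∧ ¬¬p) ∨ ¬q   [De Morgan]
≡ (¬s ∧ ¬¬q ∧ ¬¬s ∧ ¬¬p) ∨ ¬q   [double negation]
≡ (¬s ∧ q ∧ ¬¬s ∧ ¬¬p) ∨ ¬q   [double negation]
≡ (¬s ∧ q ∧ s ∧ ¬¬p) ∨ ¬q   [double negation]
≡ (¬s ∧ q ∧ s ∧ p) ∨ ¬q   [double negation]
≡ (¬s ∨ ¬q) ∧ (q ∨ ¬q) ∧ (s ∨ ¬q) ∧ (p ∨ ¬q)   [distribute ∨ over ∧]
≡ (¬s ∨ ¬q) ∧ (s ∨ ¬q) ∧ (p ∨ ¬q)   [simplify]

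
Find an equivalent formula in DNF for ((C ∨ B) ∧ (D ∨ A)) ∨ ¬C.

(C ∧ D) ∨ (C ∧ A) ∨ (B ∧ D) ∨ (B ∧ A) ∨ ¬C

((C ∨ B) ∧ (D ∨ A)) ∨ ¬C
⇔ (C ∧ D) ∨ (C ∧ A) ∨ (B ∧ D) ∨ (B ∧ A) ∨ ¬C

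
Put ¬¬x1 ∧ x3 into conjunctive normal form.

x1 ∧ x3

¬¬x1 ∧ x3
⇔ x1 ∧ x3   — double negation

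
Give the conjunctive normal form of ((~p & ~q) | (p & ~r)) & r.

(~p | ~r) & (~q | p) & (~q | ~r) & r

((~p & ~q) | (p & ~r)) & r
≡ (~p | p) & (~p | ~r) & (~q | p) & (~q | ~r) & r   (distribute | over &)
≡ (~p | ~r) & (~q | p) & (~q | ~r) & r   (simplify)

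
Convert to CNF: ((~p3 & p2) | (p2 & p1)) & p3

((~p3 & p2) | (p2 & p1)) & p3
≡ (~p3 | p2) & (~p3 | p1) & (p2 | p2) & (p2 | p1) & p3   (distribute | over &)
≡ (~p3 | p1) & p2 & p3   (simplify)

(~p3 | p1) & p2 & p3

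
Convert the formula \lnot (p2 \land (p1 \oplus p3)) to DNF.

\lnot p2 \lor \lnot p1 \land \lnot p3 \lor p3 \land p1

\lnot (p2 \land (p1 \oplus p3))
≡ \lnot (p2 \land (p1 \land \lnot p3 \lor \lnot p1 \land p3))   (expand \oplus)
≡ \lnot p2 \lor \lnot (p1 \land \lnot p3 \lor \lnot p1 \land p3)   (De Morgan)
≡ \lnot p2 \lor \lnot (p1 \land \lnot p3) \land \lnot (\lnot p1 \land p3)   (De Morgan)
≡ \lnot p2 \lor (\lnot p1 \lor \lnot \lnot p3) \land \lnot (\lnot p1 \land p3)   (De Morgan)
≡ \lnot p2 \lor (\lnot p1 \lor p3) \land \lnot (\lnot p1 \land p3)   (double negation)
≡ \lnot p2 \lor (\lnot p1 \lor p3) \land (\lnot \lnot p1 \lor \lnot p3)   (De Morgan)
≡ \lnot p2 \lor (\lnot p1 \lor p3) \land (p1 \lor \lnot p3)   (double negation)
≡ \lnot p2 \lor \lnot p1 \land p1 \lor \lnot p1 \land \lnot p3 \lor p3 \land p1 \lor p3 \land \lnot p3   (distribute \land over \lor)
≡ \lnot p2 \lor \lnot p1 \land \lnot p3 \lor p3 \land p1   (simplify)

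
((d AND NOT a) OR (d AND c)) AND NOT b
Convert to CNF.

((d AND NOT a) OR (d AND c)) AND NOT b
≡ (d OR d) AND (d OR c) AND (NOT a OR d) AND (NOT a OR c) AND NOT b   [distribute OR over AND]
≡ d AND (NOT a OR c) AND NOT b   [simplify]

d AND (NOT a OR c) AND NOT b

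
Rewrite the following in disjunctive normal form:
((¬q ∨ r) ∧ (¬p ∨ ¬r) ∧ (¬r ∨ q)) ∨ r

(¬q ∧ ¬r) ∨ r

((¬q ∨ r) ∧ (¬p ∨ ¬r) ∧ (¬r ∨ q)) ∨ r
⇔ (¬q ∧ ¬p ∧ ¬r) ∨ (¬q ∧ ¬p ∧ q) ∨ (¬q ∧ ¬r ∧ ¬r) ∨ (¬q ∧ ¬r ∧ q) ∨ (r ∧ ¬p ∧ ¬r) ∨ (r ∧ ¬p ∧ q) ∨ (r ∧ ¬r ∧ ¬r) ∨ (r ∧ ¬r ∧ q) ∨ r
⇔ (¬q ∧ ¬r) ∨ r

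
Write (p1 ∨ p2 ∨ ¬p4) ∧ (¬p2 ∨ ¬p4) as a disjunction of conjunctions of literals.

(p1 ∨ p2 ∨ ¬p4) ∧ (¬p2 ∨ ¬p4)
≡ (p1 ∧ ¬p2) ∨ (p1 ∧ ¬p4) ∨ (p2 ∧ ¬p2) ∨ (p2 ∧ ¬p4) ∨ (¬p4 ∧ ¬p2) ∨ (¬p4 ∧ ¬p4)   [distribute ∧ over ∨]
≡ (p1 ∧ ¬p2) ∨ ¬p4   [simplify]

(p1 ∧ ¬p2) ∨ ¬p4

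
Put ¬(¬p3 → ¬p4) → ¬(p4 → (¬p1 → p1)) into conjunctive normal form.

p3 ∨ ¬p4 ∨ ¬p1

¬(¬p3 → ¬p4) → ¬(p4 → (¬p1 → p1))
≡ ¬¬(¬p3 → ¬p4) ∨ ¬(p4 → (¬p1 → p1))   — eliminate →
≡ ¬¬(¬¬p3 ∨ ¬p4) ∨ ¬(p4 → (¬p1 → p1))   — eliminate →
≡ ¬¬(¬¬p3 ∨ ¬p4) ∨ ¬(¬p4 ∨ (¬p1 → p1))   — eliminate →
≡ ¬¬(¬¬p3 ∨ ¬p4) ∨ ¬(¬p4 ∨ ¬¬p1 ∨ p1)   — eliminate →
≡ ¬¬p3 ∨ ¬p4 ∨ ¬(¬p4 ∨ ¬¬p1 ∨ p1)   — double negation
≡ p3 ∨ ¬p4 ∨ ¬(¬p4 ∨ ¬¬p1 ∨ p1)   — double negation
≡ p3 ∨ ¬p4 ∨ (¬¬p4 ∧ ¬¬¬p1 ∧ ¬p1)   — De Morgan
≡ p3 ∨ ¬p4 ∨ (p4 ∧ ¬¬¬p1 ∧ ¬p1)   — double negation
≡ p3 ∨ ¬p4 ∨ (p4 ∧ ¬p1 ∧ ¬p1)   — double negation
≡ (p3 ∨ ¬p4 ∨ p4) ∧ (p3 ∨ ¬p4 ∨ ¬p1) ∧ (p3 ∨ ¬p4 ∨ ¬p1)   — distribute ∨ over ∧
≡ p3 ∨ ¬p4 ∨ ¬p1   — simplify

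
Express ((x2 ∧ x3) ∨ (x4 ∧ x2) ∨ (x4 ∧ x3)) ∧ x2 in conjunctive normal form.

(x3 ∨ x4) ∧ x2

((x2 ∧ x3) ∨ (x4 ∧ x2) ∨ (x4 ∧ x3)) ∧ x2
≡ (x2 ∨ x4 ∨ x4) ∧ (x2 ∨ x4 ∨ x3) ∧ (x2 ∨ x2 ∨ x4) ∧ (x2 ∨ x2 ∨ x3) ∧ (x3 ∨ x4 ∨ x4) ∧ (x3 ∨ x4 ∨ x3) ∧ (x3 ∨ x2 ∨ x4) ∧ (x3 ∨ x2 ∨ x3) ∧ x2   (distribute ∨ over ∧)
≡ (x3 ∨ x4) ∧ x2   (simplify)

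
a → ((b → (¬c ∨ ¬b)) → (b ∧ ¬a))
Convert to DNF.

a → ((b → (¬c ∨ ¬b)) → (b ∧ ¬a))
≡ ¬a ∨ ((b → (¬c ∨ ¬b)) → (b ∧ ¬a))   [eliminate →]
≡ ¬a ∨ ¬(b → (¬c ∨ ¬b)) ∨ (b ∧ ¬a)   [eliminate →]
≡ ¬a ∨ ¬(¬b ∨ ¬c ∨ ¬b) ∨ (b ∧ ¬a)   [eliminate →]
≡ ¬a ∨ (¬¬b ∧ ¬¬c ∧ ¬¬b) ∨ (b ∧ ¬a)   [De Morgan]
≡ ¬a ∨ (b ∧ ¬¬c ∧ ¬¬b) ∨ (b ∧ ¬a)   [double negation]
≡ ¬a ∨ (b ∧ c ∧ ¬¬b) ∨ (b ∧ ¬a)   [double negation]
≡ ¬a ∨ (b ∧ c ∧ b) ∨ (b ∧ ¬a)   [double negation]
≡ ¬a ∨ (b ∧ c)   [simplify]

¬a ∨ (b ∧ c)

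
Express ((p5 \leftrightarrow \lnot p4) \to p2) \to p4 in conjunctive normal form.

(p4 \lor p5) \land (\lnot p2 \lor p4)

((p5 \leftrightarrow \lnot p4) \to p2) \to p4
= \lnot ((p5 \leftrightarrow \lnot p4) \to p2) \lor p4   [eliminate \to]
= \lnot (\lnot (p5 \leftrightarrow \lnot p4) \lor p2) \lor p4   [eliminate \to]
= \lnot (\lnot ((p5 \to \lnot p4) \land (\lnot p4 \to p5)) \lor p2) \lor p4   [eliminate \leftrightarrow]
= \lnot (\lnot ((\lnot p5 \lor \lnot p4) \land (\lnot p4 \to p5)) \lor p2) \lor p4   [eliminate \to]
= \lnot (\lnot ((\lnot p5 \lor \lnot p4) \land (\lnot \lnot p4 \lor p5)) \lor p2) \lor p4   [eliminate \to]
= (\lnot \lnot ((\lnot p5 \lor \lnot p4) \land (\lnot \lnot p4 \lor p5)) \land \lnot p2) \lor p4   [De Morgan]
= ((\lnot p5 \lor \lnot p4) \land (\lnot \lnot p4 \lor p5) \land \lnot p2) \lor p4   [double negation]
= ((\lnot p5 \lor \lnot p4) \land (p4 \lor p5) \land \lnot p2) \lor p4   [double negation]
= (\lnot p5 \lor \lnot p4 \lor p4) \land (p4 \lor p5 \lor p4) \land (\lnot p2 \lor p4)   [distribute \lor over \land]
= (p4 \lor p5) \land (\lnot p2 \lor p4)   [simplify]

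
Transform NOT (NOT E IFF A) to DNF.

(NOT E AND NOT A) OR (A AND E)

NOT (NOT E IFF A)
≡ NOT ((NOT E IMPLIES A) AND (A IMPLIES NOT E))   (eliminate IFF)
≡ NOT ((NOT NOT E OR A) AND (A IMPLIES NOT E))   (eliminate IMPLIES)
≡ NOT ((NOT NOT E OR A) AND (NOT A OR NOT E))   (eliminate IMPLIES)
≡ NOT (NOT NOT E OR A) OR NOT (NOT A OR NOT E)   (De Morgan)
≡ (NOT NOT NOT E AND NOT A) OR NOT (NOT A OR NOT E)   (De Morgan)
≡ (NOT E AND NOT A) OR NOT (NOT A OR NOT E)   (double negation)
≡ (NOT E AND NOT A) OR (NOT NOT A AND NOT NOT E)   (De Morgan)
≡ (NOT E AND NOT A) OR (A AND NOT NOT E)   (double negation)
≡ (NOT E AND NOT A) OR (A AND E)   (double negation)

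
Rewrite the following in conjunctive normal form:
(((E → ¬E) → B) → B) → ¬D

(((E → ¬E) → B) → B) → ¬D
⇔ ¬(((E → ¬E) → B) → B) ∨ ¬D   [eliminate →]
⇔ ¬(¬((E → ¬E) → B) ∨ B) ∨ ¬D   [eliminate →]
⇔ ¬(¬(¬(E → ¬E) ∨ B) ∨ B) ∨ ¬D   [eliminate →]
⇔ ¬(¬(¬(¬E ∨ ¬E) ∨ B) ∨ B) ∨ ¬D   [eliminate →]
⇔ (¬¬(¬(¬E ∨ ¬E) ∨ B) ∧ ¬B) ∨ ¬D   [De Morgan]
⇔ ((¬(¬E ∨ ¬E) ∨ B) ∧ ¬B) ∨ ¬D   [double negation]
⇔ (((¬¬E ∧ ¬¬E) ∨ B) ∧ ¬B) ∨ ¬D   [De Morgan]
⇔ (((E ∧ ¬¬E) ∨ B) ∧ ¬B) ∨ ¬D   [double negation]
⇔ (((E ∧ E) ∨ B) ∧ ¬B) ∨ ¬D   [double negation]
⇔ (E ∨ B ∨ ¬D) ∧ (E ∨ B ∨ ¬D) ∧ (¬B ∨ ¬D)   [distribute ∨ over ∧]
⇔ (E ∨ B ∨ ¬D) ∧ (¬B ∨ ¬D)   [simplify]

(E ∨ B ∨ ¬D) ∧ (¬B ∨ ¬D)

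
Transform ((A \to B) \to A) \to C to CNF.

\lnot A \lor C

((A \to B) \to A) \to C
≡ \lnot ((A \to B) \to A) \lor C   [eliminate \to]
≡ \lnot (\lnot (A \to B) \lor A) \lor C   [eliminate \to]
≡ \lnot (\lnot (\lnot A \lor B) \lor A) \lor C   [eliminate \to]
≡ \lnot \lnot (\lnot A \lor B) \land \lnot A \lor C   [De Morgan]
≡ (\lnot A \lor B) \land \lnot A \lor C   [double negation]
≡ (\lnot A \lor B \lor C) \land (\lnot A \lor C)   [distribute \lor over \land]
≡ \lnot A \lor C   [simplify]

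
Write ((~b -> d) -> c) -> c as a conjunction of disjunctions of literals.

b | d | c

((~b -> d) -> c) -> c
⇔ ~((~b -> d) -> c) | c   [eliminate ->]
⇔ ~(~(~b -> d) | c) | c   [eliminate ->]
⇔ ~(~(~~b | d) | c) | c   [eliminate ->]
⇔ (~~(~~b | d) & ~c) | c   [De Morgan]
⇔ ((~~b | d) & ~c) | c   [double negation]
⇔ ((b | d) & ~c) | c   [double negation]
⇔ (b | d | c) & (~c | c)   [distribute | over &]
⇔ b | d | c   [simplify]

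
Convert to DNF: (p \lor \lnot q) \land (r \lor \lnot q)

(p \lor \lnot q) \land (r \lor \lnot q)
= (p \land r) \lor (p \land \lnot q) \lor (\lnot q \land r) \lor (\lnot q \land \lnot q)   [distribute \land over \lor]
= (p \land r) \lor \lnot q   [simplify]

(p \land r) \lor \lnot q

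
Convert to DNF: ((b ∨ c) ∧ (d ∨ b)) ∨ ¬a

((b ∨ c) ∧ (d ∨ b)) ∨ ¬a
≡ (b ∧ d) ∨ (b ∧ b) ∨ (c ∧ d) ∨ (c ∧ b) ∨ ¬a   (distribute ∧ over ∨)
≡ b ∨ (c ∧ d) ∨ ¬a   (simplify)

b ∨ (c ∧ d) ∨ ¬a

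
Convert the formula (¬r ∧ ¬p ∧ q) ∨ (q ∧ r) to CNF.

(¬p ∨ r) ∧ q

(¬r ∧ ¬p ∧ q) ∨ (q ∧ r)
= (¬r ∨ q) ∧ (¬r ∨ r) ∧ (¬p ∨ q) ∧ (¬p ∨ r) ∧ (q ∨ q) ∧ (q ∨ r)   [distribute ∨ over ∧]
= (¬p ∨ r) ∧ q   [simplify]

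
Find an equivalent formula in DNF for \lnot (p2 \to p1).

p2 \land \lnot p1

\lnot (p2 \to p1)
= \lnot (\lnot p2 \lor p1)
= \lnot \lnot p2 \land \lnot p1
= p2 \land \lnot p1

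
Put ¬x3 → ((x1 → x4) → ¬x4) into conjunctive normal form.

x3 ∨ ¬x4

¬x3 → ((x1 → x4) → ¬x4)
≡ ¬¬x3 ∨ ((x1 → x4) → ¬x4)
≡ ¬¬x3 ∨ ¬(x1 → x4) ∨ ¬x4
≡ ¬¬x3 ∨ ¬(¬x1 ∨ x4) ∨ ¬x4
≡ x3 ∨ ¬(¬x1 ∨ x4) ∨ ¬x4
≡ x3 ∨ (¬¬x1 ∧ ¬x4) ∨ ¬x4
≡ x3 ∨ (x1 ∧ ¬x4) ∨ ¬x4
≡ (x3 ∨ x1 ∨ ¬x4) ∧ (x3 ∨ ¬x4 ∨ ¬x4)
≡ x3 ∨ ¬x4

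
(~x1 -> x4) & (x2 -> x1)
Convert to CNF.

(x1 | x4) & (~x2 | x1)

(~x1 -> x4) & (x2 -> x1)
⇔ (~~x1 | x4) & (x2 -> x1)
⇔ (~~x1 | x4) & (~x2 | x1)
⇔ (x1 | x4) & (~x2 | x1)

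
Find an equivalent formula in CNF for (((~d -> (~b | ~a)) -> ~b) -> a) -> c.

(((~d -> (~b | ~a)) -> ~b) -> a) -> c
≡ ~(((~d -> (~b | ~a)) -> ~b) -> a) | c   [eliminate ->]
≡ ~(~((~d -> (~b | ~a)) -> ~b) | a) | c   [eliminate ->]
≡ ~(~(~(~d -> (~b | ~a)) | ~b) | a) | c   [eliminate ->]
≡ ~(~(~(~~d | ~b | ~a) | ~b) | a) | c   [eliminate ->]
≡ (~~(~(~~d | ~b | ~a) | ~b) & ~a) | c   [De Morgan]
≡ ((~(~~d | ~b | ~a) | ~b) & ~a) | c   [double negation]
≡ (((~~~d & ~~b & ~~a) | ~b) & ~a) | c   [De Morgan]
≡ (((~d & ~~b & ~~a) | ~b) & ~a) | c   [double negation]
≡ (((~d & b & ~~a) | ~b) & ~a) | c   [double negation]
≡ (((~d & b & a) | ~b) & ~a) | c   [double negation]
≡ (~d | ~b | c) & (b | ~b | c) & (a | ~b | c) & (~a | c)   [distribute | over &]
≡ (~d | ~b | c) & (a | ~b | c) & (~a | c)   [simplify]

(~d | ~b | c) & (a | ~b | c) & (~a | c)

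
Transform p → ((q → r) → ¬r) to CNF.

p → ((q → r) → ¬r)
≡ ¬p ∨ ((q → r) → ¬r)   (eliminate →)
≡ ¬p ∨ ¬(q → r) ∨ ¬r   (eliminate →)
≡ ¬p ∨ ¬(¬q ∨ r) ∨ ¬r   (eliminate →)
≡ ¬p ∨ (¬¬q ∧ ¬r) ∨ ¬r   (De Morgan)
≡ ¬p ∨ (q ∧ ¬r) ∨ ¬r   (double negation)
≡ (¬p ∨ q ∨ ¬r) ∧ (¬p ∨ ¬r ∨ ¬r)   (distribute ∨ over ∧)
≡ ¬p ∨ ¬r   (simplify)

¬p ∨ ¬r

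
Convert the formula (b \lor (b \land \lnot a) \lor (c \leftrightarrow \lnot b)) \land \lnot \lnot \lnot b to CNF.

(b \lor (b \land \lnot a) \lor (c \leftrightarrow \lnot b)) \land \lnot \lnot \lnot b
= (b \lor (b \land \lnot a) \lor ((c \to \lnot b) \land (\lnot b \to c))) \land \lnot \lnot \lnot b   — eliminate \leftrightarrow
= (b \lor (b \land \lnot a) \lor ((\lnot c \lor \lnot b) \land (\lnot b \to c))) \land \lnot \lnot \lnot b   — eliminate \to
= (b \lor (b \land \lnot a) \lor ((\lnot c \lor \lnot b) \land (\lnot \lnot b \lor c))) \land \lnot \lnot \lnot b   — eliminate \to
= (b \lor (b \land \lnot a) \lor ((\lnot c \lor \lnot b) \land (b \lor c))) \land \lnot \lnot \lnot b   — double negation
= (b \lor (b \land \lnot a) \lor ((\lnot c \lor \lnot b) \land (b \lor c))) \land \lnot b   — double negation
= (b \lor b \lor \lnot c \lor \lnot b) \land (b \lor b \lor b \lor c) \land (b \lor \lnot a \lor \lnot c \lor \lnot b) \land (b \lor \lnot a \lor b \lor c) \land \lnot b   — distribute \lor over \land
= (b \lor c) \land \lnot b   — simplify

(b \lor c) \land \lnot b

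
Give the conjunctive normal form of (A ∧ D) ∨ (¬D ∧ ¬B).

(A ∨ ¬D) ∧ (A ∨ ¬B) ∧ (D ∨ ¬B)

(A ∧ D) ∨ (¬D ∧ ¬B)
= (A ∨ ¬D) ∧ (A ∨ ¬B) ∧ (D ∨ ¬D) ∧ (D ∨ ¬B)   — distribute ∨ over ∧
= (A ∨ ¬D) ∧ (A ∨ ¬B) ∧ (D ∨ ¬B)   — simplify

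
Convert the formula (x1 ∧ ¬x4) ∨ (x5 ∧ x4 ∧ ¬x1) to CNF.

(x1 ∧ ¬x4) ∨ (x5 ∧ x4 ∧ ¬x1)
≡ (x1 ∨ x5) ∧ (x1 ∨ x4) ∧ (x1 ∨ ¬x1) ∧ (¬x4 ∨ x5) ∧ (¬x4 ∨ x4) ∧ (¬x4 ∨ ¬x1)   — distribute ∨ over ∧
≡ (x1 ∨ x5) ∧ (x1 ∨ x4) ∧ (¬x4 ∨ x5) ∧ (¬x4 ∨ ¬x1)   — simplify

(x1 ∨ x5) ∧ (x1 ∨ x4) ∧ (¬x4 ∨ x5) ∧ (¬x4 ∨ ¬x1)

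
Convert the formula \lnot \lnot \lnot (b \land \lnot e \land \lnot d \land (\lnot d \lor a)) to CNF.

\lnot \lnot \lnot (b \land \lnot e \land \lnot d \land (\lnot d \lor a))
= \lnot (b \land \lnot e \land \lnot d \land (\lnot d \lor a))   — double negation
= \lnot b \lor \lnot \lnot e \lor \lnot \lnot d \lor \lnot (\lnot d \lor a)   — De Morgan
= \lnot b \lor e \lor \lnot \lnot d \lor \lnot (\lnot d \lor a)   — double negation
= \lnot b \lor e \lor d \lor \lnot (\lnot d \lor a)   — double negation
= \lnot b \lor e \lor d \lor \lnot \lnot d \land \lnot a   — De Morgan
= \lnot b \lor e \lor d \lor d \land \lnot a   — double negation
= (\lnot b \lor e \lor d \lor d) \land (\lnot b \lor e \lor d \lor \lnot a)   — distribute \lor over \land
= \lnot b \lor e \lor d   — simplify

\lnot b \lor e \lor d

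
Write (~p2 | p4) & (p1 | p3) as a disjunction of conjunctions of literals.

(~p2 | p4) & (p1 | p3)
≡ (~p2 & p1) | (~p2 & p3) | (p4 & p1) | (p4 & p3)   — distribute & over |

(~p2 & p1) | (~p2 & p3) | (p4 & p1) | (p4 & p3)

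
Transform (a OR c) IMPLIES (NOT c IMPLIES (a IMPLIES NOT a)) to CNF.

NOT a OR c

(a OR c) IMPLIES (NOT c IMPLIES (a IMPLIES NOT a))
≡ NOT (a OR c) OR (NOT c IMPLIES (a IMPLIES NOT a))   (eliminate IMPLIES)
≡ NOT (a OR c) OR NOT NOT c OR (a IMPLIES NOT a)   (eliminate IMPLIES)
≡ NOT (a OR c) OR NOT NOT c OR NOT a OR NOT a   (eliminate IMPLIES)
≡ (NOT a AND NOT c) OR NOT NOT c OR NOT a OR NOT a   (De Morgan)
≡ (NOT a AND NOT c) OR c OR NOT a OR NOT a   (double negation)
≡ (NOT a OR c OR NOT a OR NOT a) AND (NOT c OR c OR NOT a OR NOT a)   (distribute OR over AND)
≡ NOT a OR c   (simplify)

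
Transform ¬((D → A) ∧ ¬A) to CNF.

D ∨ A

¬((D → A) ∧ ¬A)
⇔ ¬((¬D ∨ A) ∧ ¬A)   (eliminate →)
⇔ ¬(¬D ∨ A) ∨ ¬¬A   (De Morgan)
⇔ (¬¬D ∧ ¬A) ∨ ¬¬A   (De Morgan)
⇔ (D ∧ ¬A) ∨ ¬¬A   (double negation)
⇔ (D ∧ ¬A) ∨ A   (double negation)
⇔ (D ∨ A) ∧ (¬A ∨ A)   (distribute ∨ over ∧)
⇔ D ∨ A   (simplify)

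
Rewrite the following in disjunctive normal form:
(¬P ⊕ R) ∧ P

(¬P ⊕ R) ∧ P
= ((¬P ∧ ¬R) ∨ (¬¬P ∧ R)) ∧ P   (expand ⊕)
= ((¬P ∧ ¬R) ∨ (P ∧ R)) ∧ P   (double negation)
= (¬P ∧ ¬R ∧ P) ∨ (P ∧ R ∧ P)   (distribute ∧ over ∨)
= P ∧ R   (simplify)

P ∧ R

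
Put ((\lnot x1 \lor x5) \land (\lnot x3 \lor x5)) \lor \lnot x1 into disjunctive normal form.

x5 \lor \lnot x1

((\lnot x1 \lor x5) \land (\lnot x3 \lor x5)) \lor \lnot x1
⇔ (\lnot x1 \land \lnot x3) \lor (\lnot x1 \land x5) \lor (x5 \land \lnot x3) \lor (x5 \land x5) \lor \lnot x1   [distribute \land over \lor]
⇔ x5 \lor \lnot x1   [simplify]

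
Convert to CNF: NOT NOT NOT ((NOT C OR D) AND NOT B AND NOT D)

NOT NOT NOT ((NOT C OR D) AND NOT B AND NOT D)
≡ NOT ((NOT C OR D) AND NOT B AND NOT D)   [double negation]
≡ NOT (NOT C OR D) OR NOT NOT B OR NOT NOT D   [De Morgan]
≡ (NOT NOT C AND NOT D) OR NOT NOT B OR NOT NOT D   [De Morgan]
≡ (C AND NOT D) OR NOT NOT B OR NOT NOT D   [double negation]
≡ (C AND NOT D) OR B OR NOT NOT D   [double negation]
≡ (C AND NOT D) OR B OR D   [double negation]
≡ (C OR B OR D) AND (NOT D OR B OR D)   [distribute OR over AND]
≡ C OR B OR D   [simplify]

C OR B OR D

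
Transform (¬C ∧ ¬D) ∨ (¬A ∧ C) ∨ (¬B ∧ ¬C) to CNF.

(¬C ∧ ¬D) ∨ (¬A ∧ C) ∨ (¬B ∧ ¬C)
≡ (¬C ∨ ¬A ∨ ¬B) ∧ (¬C ∨ ¬A ∨ ¬C) ∧ (¬C ∨ C ∨ ¬B) ∧ (¬C ∨ C ∨ ¬C) ∧ (¬D ∨ ¬A ∨ ¬B) ∧ (¬D ∨ ¬A ∨ ¬C) ∧ (¬D ∨ C ∨ ¬B) ∧ (¬D ∨ C ∨ ¬C)   — distribute ∨ over ∧
≡ (¬C ∨ ¬A) ∧ (¬D ∨ ¬A ∨ ¬B) ∧ (¬D ∨ C ∨ ¬B)   — simplify

(¬C ∨ ¬A) ∧ (¬D ∨ ¬A ∨ ¬B) ∧ (¬D ∨ C ∨ ¬B)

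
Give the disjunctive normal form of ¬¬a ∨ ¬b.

a ∨ ¬b

¬¬a ∨ ¬b
≡ a ∨ ¬b   — double negation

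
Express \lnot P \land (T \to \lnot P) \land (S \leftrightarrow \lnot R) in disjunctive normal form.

(\lnot P \land \lnot S \land R) \lor (\lnot P \land \lnot R \land S)

\lnot P \land (T \to \lnot P) \land (S \leftrightarrow \lnot R)
⇔ \lnot P \land (\lnot T \lor \lnot P) \land (S \leftrightarrow \lnot R)   — eliminate \to
⇔ \lnot P \land (\lnot T \lor \lnot P) \land (S \to \lnot R) \land (\lnot R \to S)   — eliminate \leftrightarrow
⇔ \lnot P \land (\lnot T \lor \lnot P) \land (\lnot S \lor \lnot R) \land (\lnot R \to S)   — eliminate \to
⇔ \lnot P \land (\lnot T \lor \lnot P) \land (\lnot S \lor \lnot R) \land (\lnot \lnot R \lor S)   — eliminate \to
⇔ \lnot P \land (\lnot T \lor \lnot P) \land (\lnot S \lor \lnot R) \land (R \lor S)   — double negation
⇔ (\lnot P \land \lnot T \land \lnot S \land R) \lor (\lnot P \land \lnot T \land \lnot S \land S) \lor (\lnot P \land \lnot T \land \lnot R \land R) \lor (\lnot P \land \lnot T \land \lnot R \land S) \lor (\lnot P \land \lnot P \land \lnot S \land R) \lor (\lnot P \land \lnot P \land \lnot S \land S) \lor (\lnot P \land \lnot P \land \lnot R \land R) \lor (\lnot P \land \lnot P \land \lnot R \land S)   — distribute \land over \lor
⇔ (\lnot P \land \lnot S \land R) \lor (\lnot P \land \lnot R \land S)   — simplify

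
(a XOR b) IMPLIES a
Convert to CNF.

NOT b OR a

(a XOR b) IMPLIES a
≡ NOT (a XOR b) OR a   — eliminate IMPLIES
≡ NOT ((a OR b) AND NOT (a AND b)) OR a   — expand XOR
≡ NOT (a OR b) OR NOT NOT (a AND b) OR a   — De Morgan
≡ (NOT a AND NOT b) OR NOT NOT (a AND b) OR a   — De Morgan
≡ (NOT a AND NOT b) OR (a AND b) OR a   — double negation
≡ (NOT a OR a OR a) AND (NOT a OR b OR a) AND (NOT b OR a OR a) AND (NOT b OR b OR a)   — distribute OR over AND
≡ NOT b OR a   — simplify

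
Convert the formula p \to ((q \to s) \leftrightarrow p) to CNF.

\lnot p \lor \lnot q \lor s

p \to ((q \to s) \leftrightarrow p)
⇔ \lnot p \lor ((q \to s) \leftrightarrow p)   (eliminate \to)
⇔ \lnot p \lor (((q \to s) \to p) \land (p \to (q \to s)))   (eliminate \leftrightarrow)
⇔ \lnot p \lor ((\lnot (q \to s) \lor p) \land (p \to (q \to s)))   (eliminate \to)
⇔ \lnot p \lor ((\lnot (\lnot q \lor s) \lor p) \land (p \to (q \to s)))   (eliminate \to)
⇔ \lnot p \lor ((\lnot (\lnot q \lor s) \lor p) \land (\lnot p \lor (q \to s)))   (eliminate \to)
⇔ \lnot p \lor ((\lnot (\lnot q \lor s) \lor p) \land (\lnot p \lor \lnot q \lor s))   (eliminate \to)
⇔ \lnot p \lor (((\lnot \lnot q \land \lnot s) \lor p) \land (\lnot p \lor \lnot q \lor s))   (De Morgan)
⇔ \lnot p \lor (((q \land \lnot s) \lor p) \land (\lnot p \lor \lnot q \lor s))   (double negation)
⇔ (\lnot p \lor q \lor p) \land (\lnot p \lor \lnot s \lor p) \land (\lnot p \lor \lnot p \lor \lnot q \lor s)   (distribute \lor over \land)
⇔ \lnot p \lor \lnot q \lor s   (simplify)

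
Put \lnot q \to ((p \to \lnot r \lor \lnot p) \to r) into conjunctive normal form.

q \lor r

\lnot q \to ((p \to \lnot r \lor \lnot p) \to r)
≡ \lnot \lnot q \lor ((p \to \lnot r \lor \lnot p) \to r)   — eliminate \to
≡ \lnot \lnot q \lor \lnot (p \to \lnot r \lor \lnot p) \lor r   — eliminate \to
≡ \lnot \lnot q \lor \lnot (\lnot p \lor \lnot r \lor \lnot p) \lor r   — eliminate \to
≡ q \lor \lnot (\lnot p \lor \lnot r \lor \lnot p) \lor r   — double negation
≡ q \lor \lnot \lnot p \land \lnot \lnot r \land \lnot \lnot p \lor r   — De Morgan
≡ q \lor p \land \lnot \lnot r \land \lnot \lnot p \lor r   — double negation
≡ q \lor p \land r \land \lnot \lnot p \lor r   — double negation
≡ q \lor p \land r \land p \lor r   — double negation
≡ (q \lor p \lor r) \land (q \lor r \lor r) \land (q \lor p \lor r)   — distribute \lor over \land
≡ q \lor r   — simplify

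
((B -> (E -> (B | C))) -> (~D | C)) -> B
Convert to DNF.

(~B & D & ~C) | (~E & D & ~C) | B

((B -> (E -> (B | C))) -> (~D | C)) -> B
= ~((B -> (E -> (B | C))) -> (~D | C)) | B   — eliminate ->
= ~(~(B -> (E -> (B | C))) | ~D | C) | B   — eliminate ->
= ~(~(~B | (E -> (B | C))) | ~D | C) | B   — eliminate ->
= ~(~(~B | ~E | B | C) | ~D | C) | B   — eliminate ->
= (~~(~B | ~E | B | C) & ~~D & ~C) | B   — De Morgan
= ((~B | ~E | B | C) & ~~D & ~C) | B   — double negation
= ((~B | ~E | B | C) & D & ~C) | B   — double negation
= (~B & D & ~C) | (~E & D & ~C) | (B & D & ~C) | (C & D & ~C) | B   — distribute & over |
= (~B & D & ~C) | (~E & D & ~C) | B   — simplify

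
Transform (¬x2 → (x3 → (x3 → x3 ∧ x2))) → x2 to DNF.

¬x2 ∧ x3 ∨ x2

(¬x2 → (x3 → (x3 → x3 ∧ x2))) → x2
≡ ¬(¬x2 → (x3 → (x3 → x3 ∧ x2))) ∨ x2   (eliminate →)
≡ ¬(¬¬x2 ∨ (x3 → (x3 → x3 ∧ x2))) ∨ x2   (eliminate →)
≡ ¬(¬¬x2 ∨ ¬x3 ∨ (x3 → x3 ∧ x2)) ∨ x2   (eliminate →)
≡ ¬(¬¬x2 ∨ ¬x3 ∨ ¬x3 ∨ x3 ∧ x2) ∨ x2   (eliminate →)
≡ ¬¬¬x2 ∧ ¬¬x3 ∧ ¬¬x3 ∧ ¬(x3 ∧ x2) ∨ x2   (De Morgan)
≡ ¬x2 ∧ ¬¬x3 ∧ ¬¬x3 ∧ ¬(x3 ∧ x2) ∨ x2   (double negation)
≡ ¬x2 ∧ x3 ∧ ¬¬x3 ∧ ¬(x3 ∧ x2) ∨ x2   (double negation)
≡ ¬x2 ∧ x3 ∧ x3 ∧ ¬(x3 ∧ x2) ∨ x2   (double negation)
≡ ¬x2 ∧ x3 ∧ x3 ∧ (¬x3 ∨ ¬x2) ∨ x2   (De Morgan)
≡ ¬x2 ∧ x3 ∧ x3 ∧ ¬x3 ∨ ¬x2 ∧ x3 ∧ x3 ∧ ¬x2 ∨ x2   (distribute ∧ over ∨)
≡ ¬x2 ∧ x3 ∨ x2   (simplify)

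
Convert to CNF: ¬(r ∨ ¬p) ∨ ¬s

(¬r ∨ ¬s) ∧ (p ∨ ¬s)

¬(r ∨ ¬p) ∨ ¬s
= (¬r ∧ ¬¬p) ∨ ¬s   [De Morgan]
= (¬r ∧ p) ∨ ¬s   [double negation]
= (¬r ∨ ¬s) ∧ (p ∨ ¬s)   [distribute ∨ over ∧]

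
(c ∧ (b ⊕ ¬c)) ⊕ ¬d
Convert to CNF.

(c ∧ (b ⊕ ¬c)) ⊕ ¬d
⇔ ((c ∧ (b ⊕ ¬c)) ∨ ¬d) ∧ ¬(c ∧ (b ⊕ ¬c) ∧ ¬d)   (expand ⊕)
⇔ ((c ∧ (b ∨ ¬c) ∧ ¬(b ∧ ¬c)) ∨ ¬d) ∧ ¬(c ∧ (b ⊕ ¬c) ∧ ¬d)   (expand ⊕)
⇔ ((c ∧ (b ∨ ¬c) ∧ ¬(b ∧ ¬c)) ∨ ¬d) ∧ ¬(c ∧ (b ∨ ¬c) ∧ ¬(b ∧ ¬c) ∧ ¬d)   (expand ⊕)
⇔ ((c ∧ (b ∨ ¬c) ∧ (¬b ∨ ¬¬c)) ∨ ¬d) ∧ ¬(c ∧ (b ∨ ¬c) ∧ ¬(b ∧ ¬c) ∧ ¬d)   (De Morgan)
⇔ ((c ∧ (b ∨ ¬c) ∧ (¬b ∨ c)) ∨ ¬d) ∧ ¬(c ∧ (b ∨ ¬c) ∧ ¬(b ∧ ¬c) ∧ ¬d)   (double negation)
⇔ ((c ∧ (b ∨ ¬c) ∧ (¬b ∨ c)) ∨ ¬d) ∧ (¬c ∨ ¬(b ∨ ¬c) ∨ ¬¬(b ∧ ¬c) ∨ ¬¬d)   (De Morgan)
⇔ ((c ∧ (b ∨ ¬c) ∧ (¬b ∨ c)) ∨ ¬d) ∧ (¬c ∨ (¬b ∧ ¬¬c) ∨ ¬¬(b ∧ ¬c) ∨ ¬¬d)   (De Morgan)
⇔ ((c ∧ (b ∨ ¬c) ∧ (¬b ∨ c)) ∨ ¬d) ∧ (¬c ∨ (¬b ∧ c) ∨ ¬¬(b ∧ ¬c) ∨ ¬¬d)   (double negation)
⇔ ((c ∧ (b ∨ ¬c) ∧ (¬b ∨ c)) ∨ ¬d) ∧ (¬c ∨ (¬b ∧ c) ∨ (b ∧ ¬c) ∨ ¬¬d)   (double negation)
⇔ ((c ∧ (b ∨ ¬c) ∧ (¬b ∨ c)) ∨ ¬d) ∧ (¬c ∨ (¬b ∧ c) ∨ (b ∧ ¬c) ∨ d)   (double negation)
⇔ (c ∨ ¬d) ∧ (b ∨ ¬c ∨ ¬d) ∧ (¬b ∨ c ∨ ¬d) ∧ (¬c ∨ ¬b ∨ b ∨ d) ∧ (¬c ∨ ¬b ∨ ¬c ∨ d) ∧ (¬c ∨ c ∨ b ∨ d) ∧ (¬c ∨ c ∨ ¬c ∨ d)   (distribute ∨ over ∧)
⇔ (c ∨ ¬d) ∧ (b ∨ ¬c ∨ ¬d) ∧ (¬c ∨ ¬b ∨ d)   (simplify)

(c ∨ ¬d) ∧ (b ∨ ¬c ∨ ¬d) ∧ (¬c ∨ ¬b ∨ d)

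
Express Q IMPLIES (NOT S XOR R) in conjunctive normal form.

Q IMPLIES (NOT S XOR R)
≡ NOT Q OR (NOT S XOR R)
≡ NOT Q OR ((NOT S OR R) AND NOT (NOT S AND R))
≡ NOT Q OR ((NOT S OR R) AND (NOT NOT S OR NOT R))
≡ NOT Q OR ((NOT S OR R) AND (S OR NOT R))
≡ (NOT Q OR NOT S OR R) AND (NOT Q OR S OR NOT R)

(NOT Q OR NOT S OR R) AND (NOT Q OR S OR NOT R)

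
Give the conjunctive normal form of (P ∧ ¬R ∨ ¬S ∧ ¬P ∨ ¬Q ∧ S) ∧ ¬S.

(P ∧ ¬R ∨ ¬S ∧ ¬P ∨ ¬Q ∧ S) ∧ ¬S
≡ (P ∨ ¬S ∨ ¬Q) ∧ (P ∨ ¬S ∨ S) ∧ (P ∨ ¬P ∨ ¬Q) ∧ (P ∨ ¬P ∨ S) ∧ (¬R ∨ ¬S ∨ ¬Q) ∧ (¬R ∨ ¬S ∨ S) ∧ (¬R ∨ ¬P ∨ ¬Q) ∧ (¬R ∨ ¬P ∨ S) ∧ ¬S   [distribute ∨ over ∧]
≡ (¬R ∨ ¬P ∨ ¬Q) ∧ (¬R ∨ ¬P ∨ S) ∧ ¬S   [simplify]

(¬R ∨ ¬P ∨ ¬Q) ∧ (¬R ∨ ¬P ∨ S) ∧ ¬S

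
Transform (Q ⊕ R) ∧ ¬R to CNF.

(Q ⊕ R) ∧ ¬R
⇔ (Q ∨ R) ∧ ¬(Q ∧ R) ∧ ¬R   (expand ⊕)
⇔ (Q ∨ R) ∧ (¬Q ∨ ¬R) ∧ ¬R   (De Morgan)
⇔ (Q ∨ R) ∧ ¬R   (simplify)

(Q ∨ R) ∧ ¬R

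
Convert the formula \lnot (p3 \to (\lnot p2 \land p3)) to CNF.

p3 \land (p2 \lor \lnot p3)

\lnot (p3 \to (\lnot p2 \land p3))
≡ \lnot (\lnot p3 \lor (\lnot p2 \land p3))   — eliminate \to
≡ \lnot \lnot p3 \land \lnot (\lnot p2 \land p3)   — De Morgan
≡ p3 \land \lnot (\lnot p2 \land p3)   — double negation
≡ p3 \land (\lnot \lnot p2 \lor \lnot p3)   — De Morgan
≡ p3 \land (p2 \lor \lnot p3)   — double negation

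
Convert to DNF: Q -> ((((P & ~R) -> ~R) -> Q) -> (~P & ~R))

~Q | (~P & ~R)

Q -> ((((P & ~R) -> ~R) -> Q) -> (~P & ~R))
= ~Q | ((((P & ~R) -> ~R) -> Q) -> (~P & ~R))   (eliminate ->)
= ~Q | ~(((P & ~R) -> ~R) -> Q) | (~P & ~R)   (eliminate ->)
= ~Q | ~(~((P & ~R) -> ~R) | Q) | (~P & ~R)   (eliminate ->)
= ~Q | ~(~(~(P & ~R) | ~R) | Q) | (~P & ~R)   (eliminate ->)
= ~Q | (~~(~(P & ~R) | ~R) & ~Q) | (~P & ~R)   (De Morgan)
= ~Q | ((~(P & ~R) | ~R) & ~Q) | (~P & ~R)   (double negation)
= ~Q | ((~P | ~~R | ~R) & ~Q) | (~P & ~R)   (De Morgan)
= ~Q | ((~P | R | ~R) & ~Q) | (~P & ~R)   (double negation)
= ~Q | (~P & ~Q) | (R & ~Q) | (~R & ~Q) | (~P & ~R)   (distribute & over |)
= ~Q | (~P & ~R)   (simplify)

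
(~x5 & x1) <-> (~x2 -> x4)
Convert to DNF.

(x5 & ~x2 & ~x4) | (~x1 & ~x2 & ~x4) | (x2 & ~x5 & x1) | (x4 & ~x5 & x1)

(~x5 & x1) <-> (~x2 -> x4)
≡ ((~x5 & x1) -> (~x2 -> x4)) & ((~x2 -> x4) -> (~x5 & x1))   [eliminate <->]
≡ (~(~x5 & x1) | (~x2 -> x4)) & ((~x2 -> x4) -> (~x5 & x1))   [eliminate ->]
≡ (~(~x5 & x1) | ~~x2 | x4) & ((~x2 -> x4) -> (~x5 & x1))   [eliminate ->]
≡ (~(~x5 & x1) | ~~x2 | x4) & (~(~x2 -> x4) | (~x5 & x1))   [eliminate ->]
≡ (~(~x5 & x1) | ~~x2 | x4) & (~(~~x2 | x4) | (~x5 & x1))   [eliminate ->]
≡ (~~x5 | ~x1 | ~~x2 | x4) & (~(~~x2 | x4) | (~x5 & x1))   [De Morgan]
≡ (x5 | ~x1 | ~~x2 | x4) & (~(~~x2 | x4) | (~x5 & x1))   [double negation]
≡ (x5 | ~x1 | x2 | x4) & (~(~~x2 | x4) | (~x5 & x1))   [double negation]
≡ (x5 | ~x1 | x2 | x4) & ((~~~x2 & ~x4) | (~x5 & x1))   [De Morgan]
≡ (x5 | ~x1 | x2 | x4) & ((~x2 & ~x4) | (~x5 & x1))   [double negation]
≡ (x5 & ~x2 & ~x4) | (x5 & ~x5 & x1) | (~x1 & ~x2 & ~x4) | (~x1 & ~x5 & x1) | (x2 & ~x2 & ~x4) | (x2 & ~x5 & x1) | (x4 & ~x2 & ~x4) | (x4 & ~x5 & x1)   [distribute & over |]
≡ (x5 & ~x2 & ~x4) | (~x1 & ~x2 & ~x4) | (x2 & ~x5 & x1) | (x4 & ~x5 & x1)   [simplify]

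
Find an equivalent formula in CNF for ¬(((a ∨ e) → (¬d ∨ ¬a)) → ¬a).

(¬a ∨ ¬d) ∧ a

¬(((a ∨ e) → (¬d ∨ ¬a)) → ¬a)
≡ ¬(¬((a ∨ e) → (¬d ∨ ¬a)) ∨ ¬a)   — eliminate →
≡ ¬(¬(¬(a ∨ e) ∨ ¬d ∨ ¬a) ∨ ¬a)   — eliminate →
≡ ¬¬(¬(a ∨ e) ∨ ¬d ∨ ¬a) ∧ ¬¬a   — De Morgan
≡ (¬(a ∨ e) ∨ ¬d ∨ ¬a) ∧ ¬¬a   — double negation
≡ ((¬a ∧ ¬e) ∨ ¬d ∨ ¬a) ∧ ¬¬a   — De Morgan
≡ ((¬a ∧ ¬e) ∨ ¬d ∨ ¬a) ∧ a   — double negation
≡ (¬a ∨ ¬d ∨ ¬a) ∧ (¬e ∨ ¬d ∨ ¬a) ∧ a   — distribute ∨ over ∧
≡ (¬a ∨ ¬d) ∧ a   — simplify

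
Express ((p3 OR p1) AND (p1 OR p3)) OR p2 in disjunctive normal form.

((p3 OR p1) AND (p1 OR p3)) OR p2
≡ (p3 AND p1) OR (p3 AND p3) OR (p1 AND p1) OR (p1 AND p3) OR p2   (distribute AND over OR)
≡ p3 OR p1 OR p2   (simplify)

p3 OR p1 OR p2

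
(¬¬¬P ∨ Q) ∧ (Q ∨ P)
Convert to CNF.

(¬P ∨ Q) ∧ (Q ∨ P)

(¬¬¬P ∨ Q) ∧ (Q ∨ P)
= (¬P ∨ Q) ∧ (Q ∨ P)   (double negation)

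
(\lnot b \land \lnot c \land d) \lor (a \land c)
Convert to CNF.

(\lnot b \lor a) \land (\lnot b \lor c) \land (\lnot c \lor a) \land (d \lor a) \land (d \lor c)

(\lnot b \land \lnot c \land d) \lor (a \land c)
⇔ (\lnot b \lor a) \land (\lnot b \lor c) \land (\lnot c \lor a) \land (\lnot c \lor c) \land (d \lor a) \land (d \lor c)   [distribute \lor over \land]
⇔ (\lnot b \lor a) \land (\lnot b \lor c) \land (\lnot c \lor a) \land (d \lor a) \land (d \lor c)   [simplify]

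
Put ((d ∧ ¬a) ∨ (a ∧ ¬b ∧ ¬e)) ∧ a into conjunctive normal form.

((d ∧ ¬a) ∨ (a ∧ ¬b ∧ ¬e)) ∧ a
= (d ∨ a) ∧ (d ∨ ¬b) ∧ (d ∨ ¬e) ∧ (¬a ∨ a) ∧ (¬a ∨ ¬b) ∧ (¬a ∨ ¬e) ∧ a   [distribute ∨ over ∧]
= (d ∨ ¬b) ∧ (d ∨ ¬e) ∧ (¬a ∨ ¬b) ∧ (¬a ∨ ¬e) ∧ a   [simplify]

(d ∨ ¬b) ∧ (d ∨ ¬e) ∧ (¬a ∨ ¬b) ∧ (¬a ∨ ¬e) ∧ a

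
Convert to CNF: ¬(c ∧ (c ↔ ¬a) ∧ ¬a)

¬c ∨ a

¬(c ∧ (c ↔ ¬a) ∧ ¬a)
⇔ ¬(c ∧ (c → ¬a) ∧ (¬a → c) ∧ ¬a)
⇔ ¬(c ∧ (¬c ∨ ¬a) ∧ (¬a → c) ∧ ¬a)
⇔ ¬(c ∧ (¬c ∨ ¬a) ∧ (¬¬a ∨ c) ∧ ¬a)
⇔ ¬c ∨ ¬(¬c ∨ ¬a) ∨ ¬(¬¬a ∨ c) ∨ ¬¬a
⇔ ¬c ∨ (¬¬c ∧ ¬¬a) ∨ ¬(¬¬a ∨ c) ∨ ¬¬a
⇔ ¬c ∨ (c ∧ ¬¬a) ∨ ¬(¬¬a ∨ c) ∨ ¬¬a
⇔ ¬c ∨ (c ∧ a) ∨ ¬(¬¬a ∨ c) ∨ ¬¬a
⇔ ¬c ∨ (c ∧ a) ∨ (¬¬¬a ∧ ¬c) ∨ ¬¬a
⇔ ¬c ∨ (c ∧ a) ∨ (¬a ∧ ¬c) ∨ ¬¬a
⇔ ¬c ∨ (c ∧ a) ∨ (¬a ∧ ¬c) ∨ a
⇔ (¬c ∨ c ∨ ¬a ∨ a) ∧ (¬c ∨ c ∨ ¬c ∨ a) ∧ (¬c ∨ a ∨ ¬a ∨ a) ∧ (¬c ∨ a ∨ ¬c ∨ a)
⇔ ¬c ∨ a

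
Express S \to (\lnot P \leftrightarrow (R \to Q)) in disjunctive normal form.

S \to (\lnot P \leftrightarrow (R \to Q))
≡ \lnot S \lor (\lnot P \leftrightarrow (R \to Q))   [eliminate \to]
≡ \lnot S \lor ((\lnot P \to (R \to Q)) \land ((R \to Q) \to \lnot P))   [eliminate \leftrightarrow]
≡ \lnot S \lor ((\lnot \lnot P \lor (R \to Q)) \land ((R \to Q) \to \lnot P))   [eliminate \to]
≡ \lnot S \lor ((\lnot \lnot P \lor \lnot R \lor Q) \land ((R \to Q) \to \lnot P))   [eliminate \to]
≡ \lnot S \lor ((\lnot \lnot P \lor \lnot R \lor Q) \land (\lnot (R \to Q) \lor \lnot P))   [eliminate \to]
≡ \lnot S \lor ((\lnot \lnot P \lor \lnot R \lor Q) \land (\lnot (\lnot R \lor Q) \lor \lnot P))   [eliminate \to]
≡ \lnot S \lor ((P \lor \lnot R \lor Q) \land (\lnot (\lnot R \lor Q) \lor \lnot P))   [double negation]
≡ \lnot S \lor ((P \lor \lnot R \lor Q) \land ((\lnot \lnot R \land \lnot Q) \lor \lnot P))   [De Morgan]
≡ \lnot S \lor ((P \lor \lnot R \lor Q) \land ((R \land \lnot Q) \lor \lnot P))   [double negation]
≡ \lnot S \lor (P \land R \land \lnot Q) \lor (P \land \lnot P) \lor (\lnot R \land R \land \lnot Q) \lor (\lnot R \land \lnot P) \lor (Q \land R \land \lnot Q) \lor (Q \land \lnot P)   [distribute \land over \lor]
≡ \lnot S \lor (P \land R \land \lnot Q) \lor (\lnot R \land \lnot P) \lor (Q \land \lnot P)   [simplify]

\lnot S \lor (P \land R \land \lnot Q) \lor (\lnot R \land \lnot P) \lor (Q \land \lnot P)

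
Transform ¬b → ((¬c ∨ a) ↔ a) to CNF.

b ∨ c ∨ a

¬b → ((¬c ∨ a) ↔ a)
⇔ ¬¬b ∨ ((¬c ∨ a) ↔ a)   [eliminate →]
⇔ ¬¬b ∨ (((¬c ∨ a) → a) ∧ (a → (¬c ∨ a)))   [eliminate ↔]
⇔ ¬¬b ∨ ((¬(¬c ∨ a) ∨ a) ∧ (a → (¬c ∨ a)))   [eliminate →]
⇔ ¬¬b ∨ ((¬(¬c ∨ a) ∨ a) ∧ (¬a ∨ ¬c ∨ a))   [eliminate →]
⇔ b ∨ ((¬(¬c ∨ a) ∨ a) ∧ (¬a ∨ ¬c ∨ a))   [double negation]
⇔ b ∨ (((¬¬c ∧ ¬a) ∨ a) ∧ (¬a ∨ ¬c ∨ a))   [De Morgan]
⇔ b ∨ (((c ∧ ¬a) ∨ a) ∧ (¬a ∨ ¬c ∨ a))   [double negation]
⇔ (b ∨ c ∨ a) ∧ (b ∨ ¬a ∨ a) ∧ (b ∨ ¬a ∨ ¬c ∨ a)   [distribute ∨ over ∧]
⇔ b ∨ c ∨ a   [simplify]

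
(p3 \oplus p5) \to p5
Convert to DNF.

(p3 \oplus p5) \to p5
⇔ \lnot (p3 \oplus p5) \lor p5   (eliminate \to)
⇔ \lnot ((p3 \land \lnot p5) \lor (\lnot p3 \land p5)) \lor p5   (expand \oplus)
⇔ (\lnot (p3 \land \lnot p5) \land \lnot (\lnot p3 \land p5)) \lor p5   (De Morgan)
⇔ ((\lnot p3 \lor \lnot \lnot p5) \land \lnot (\lnot p3 \land p5)) \lor p5   (De Morgan)
⇔ ((\lnot p3 \lor p5) \land \lnot (\lnot p3 \land p5)) \lor p5   (double negation)
⇔ ((\lnot p3 \lor p5) \land (\lnot \lnot p3 \lor \lnot p5)) \lor p5   (De Morgan)
⇔ ((\lnot p3 \lor p5) \land (p3 \lor \lnot p5)) \lor p5   (double negation)
⇔ (\lnot p3 \land p3) \lor (\lnot p3 \land \lnot p5) \lor (p5 \land p3) \lor (p5 \land \lnot p5) \lor p5   (distribute \land over \lor)
⇔ (\lnot p3 \land \lnot p5) \lor p5   (simplify)

(\lnot p3 \land \lnot p5) \lor p5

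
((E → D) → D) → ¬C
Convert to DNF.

(¬E ∧ ¬D) ∨ ¬C

((E → D) → D) → ¬C
= ¬((E → D) → D) ∨ ¬C   — eliminate →
= ¬(¬(E → D) ∨ D) ∨ ¬C   — eliminate →
= ¬(¬(¬E ∨ D) ∨ D) ∨ ¬C   — eliminate →
= (¬¬(¬E ∨ D) ∧ ¬D) ∨ ¬C   — De Morgan
= ((¬E ∨ D) ∧ ¬D) ∨ ¬C   — double negation
= (¬E ∧ ¬D) ∨ (D ∧ ¬D) ∨ ¬C   — distribute ∧ over ∨
= (¬E ∧ ¬D) ∨ ¬C   — simplify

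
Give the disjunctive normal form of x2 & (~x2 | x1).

x2 & (~x2 | x1)
⇔ (x2 & ~x2) | (x2 & x1)   [distribute & over |]
⇔ x2 & x1   [simplify]

x2 & x1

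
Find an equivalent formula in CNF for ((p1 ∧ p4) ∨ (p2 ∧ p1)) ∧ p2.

p1 ∧ p2

((p1 ∧ p4) ∨ (p2 ∧ p1)) ∧ p2
= (p1 ∨ p2) ∧ (p1 ∨ p1) ∧ (p4 ∨ p2) ∧ (p4 ∨ p1) ∧ p2
= p1 ∧ p2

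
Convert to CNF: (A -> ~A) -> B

A | B

(A -> ~A) -> B
⇔ ~(A -> ~A) | B   [eliminate ->]
⇔ ~(~A | ~A) | B   [eliminate ->]
⇔ (~~A & ~~A) | B   [De Morgan]
⇔ (A & ~~A) | B   [double negation]
⇔ (A & A) | B   [double negation]
⇔ (A | B) & (A | B)   [distribute | over &]
⇔ A | B   [simplify]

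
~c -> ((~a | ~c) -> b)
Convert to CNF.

c | b

~c -> ((~a | ~c) -> b)
⇔ ~~c | ((~a | ~c) -> b)   [eliminate ->]
⇔ ~~c | ~(~a | ~c) | b   [eliminate ->]
⇔ c | ~(~a | ~c) | b   [double negation]
⇔ c | (~~a & ~~c) | b   [De Morgan]
⇔ c | (a & ~~c) | b   [double negation]
⇔ c | (a & c) | b   [double negation]
⇔ (c | a | b) & (c | c | b)   [distribute | over &]
⇔ c | b   [simplify]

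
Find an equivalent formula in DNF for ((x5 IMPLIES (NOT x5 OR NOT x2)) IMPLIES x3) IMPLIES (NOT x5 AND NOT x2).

(NOT x5 AND NOT x3) OR (NOT x2 AND NOT x3) OR (NOT x5 AND NOT x2)

((x5 IMPLIES (NOT x5 OR NOT x2)) IMPLIES x3) IMPLIES (NOT x5 AND NOT x2)
≡ NOT ((x5 IMPLIES (NOT x5 OR NOT x2)) IMPLIES x3) OR (NOT x5 AND NOT x2)   [eliminate IMPLIES]
≡ NOT (NOT (x5 IMPLIES (NOT x5 OR NOT x2)) OR x3) OR (NOT x5 AND NOT x2)   [eliminate IMPLIES]
≡ NOT (NOT (NOT x5 OR NOT x5 OR NOT x2) OR x3) OR (NOT x5 AND NOT x2)   [eliminate IMPLIES]
≡ (NOT NOT (NOT x5 OR NOT x5 OR NOT x2) AND NOT x3) OR (NOT x5 AND NOT x2)   [De Morgan]
≡ ((NOT x5 OR NOT x5 OR NOT x2) AND NOT x3) OR (NOT x5 AND NOT x2)   [double negation]
≡ (NOT x5 AND NOT x3) OR (NOT x5 AND NOT x3) OR (NOT x2 AND NOT x3) OR (NOT x5 AND NOT x2)   [distribute AND over OR]
≡ (NOT x5 AND NOT x3) OR (NOT x2 AND NOT x3) OR (NOT x5 AND NOT x2)   [simplify]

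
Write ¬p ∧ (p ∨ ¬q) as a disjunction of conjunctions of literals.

¬p ∧ ¬q

¬p ∧ (p ∨ ¬q)
≡ (¬p ∧ p) ∨ (¬p ∧ ¬q)   (distribute ∧ over ∨)
≡ ¬p ∧ ¬q   (simplify)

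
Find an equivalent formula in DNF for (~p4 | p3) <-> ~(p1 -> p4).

(p4 & ~p3) | (p1 & ~p4)

(~p4 | p3) <-> ~(p1 -> p4)
⇔ ((~p4 | p3) -> ~(p1 -> p4)) & (~(p1 -> p4) -> (~p4 | p3))   [eliminate <->]
⇔ (~(~p4 | p3) | ~(p1 -> p4)) & (~(p1 -> p4) -> (~p4 | p3))   [eliminate ->]
⇔ (~(~p4 | p3) | ~(~p1 | p4)) & (~(p1 -> p4) -> (~p4 | p3))   [eliminate ->]
⇔ (~(~p4 | p3) | ~(~p1 | p4)) & (~~(p1 -> p4) | ~p4 | p3)   [eliminate ->]
⇔ (~(~p4 | p3) | ~(~p1 | p4)) & (~~(~p1 | p4) | ~p4 | p3)   [eliminate ->]
⇔ ((~~p4 & ~p3) | ~(~p1 | p4)) & (~~(~p1 | p4) | ~p4 | p3)   [De Morgan]
⇔ ((p4 & ~p3) | ~(~p1 | p4)) & (~~(~p1 | p4) | ~p4 | p3)   [double negation]
⇔ ((p4 & ~p3) | (~~p1 & ~p4)) & (~~(~p1 | p4) | ~p4 | p3)   [De Morgan]
⇔ ((p4 & ~p3) | (p1 & ~p4)) & (~~(~p1 | p4) | ~p4 | p3)   [double negation]
⇔ ((p4 & ~p3) | (p1 & ~p4)) & (~p1 | p4 | ~p4 | p3)   [double negation]
⇔ (p4 & ~p3 & ~p1) | (p4 & ~p3 & p4) | (p4 & ~p3 & ~p4) | (p4 & ~p3 & p3) | (p1 & ~p4 & ~p1) | (p1 & ~p4 & p4) | (p1 & ~p4 & ~p4) | (p1 & ~p4 & p3)   [distribute & over |]
⇔ (p4 & ~p3) | (p1 & ~p4)   [simplify]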